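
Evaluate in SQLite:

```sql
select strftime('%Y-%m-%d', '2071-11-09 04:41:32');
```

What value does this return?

2071-11-09

`%Y-%m-%d` extracts the ISO date: 2071-11-09.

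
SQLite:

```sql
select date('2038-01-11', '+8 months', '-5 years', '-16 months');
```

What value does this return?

2032-05-11

Adding +8 months to 2038-01-11 gives 2038-09-11.
Adding -5 years to 2038-09-11 gives 2033-09-11.
Adding -16 months to 2033-09-11 gives 2032-05-11.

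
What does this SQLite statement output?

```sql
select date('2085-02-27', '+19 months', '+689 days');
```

2088-08-16

Adding +19 months to 2085-02-27 gives 2086-09-27.
Applying '+689 days' to 2086-09-27: counting 689 days forward gives 2088-08-16.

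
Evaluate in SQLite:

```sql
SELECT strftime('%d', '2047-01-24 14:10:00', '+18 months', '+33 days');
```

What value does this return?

26

First apply '+18 months', '+33 days': 2047-01-24 14:10:00 → 2048-08-26 14:10:00.
`%d` extracts the 2-digit day of month: 26.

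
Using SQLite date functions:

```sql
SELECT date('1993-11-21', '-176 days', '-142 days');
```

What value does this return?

1993-01-07

Applying '-176 days' to 1993-11-21: counting 176 days back gives 1993-05-29.
Applying '-142 days' to 1993-05-29: counting 142 days back gives 1993-01-07.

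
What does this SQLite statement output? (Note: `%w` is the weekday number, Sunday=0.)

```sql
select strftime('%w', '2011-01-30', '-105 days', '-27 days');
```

1

First apply '-105 days', '-27 days': 2011-01-30 → 2010-09-20.
2010-09-20 is a Monday; with Sunday=0 that is 1.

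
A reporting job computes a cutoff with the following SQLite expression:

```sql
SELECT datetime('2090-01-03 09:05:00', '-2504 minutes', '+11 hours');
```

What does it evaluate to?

2090-01-02 02:21:00

2504 minutes = 41h 44m; -2504 minutes from 2090-01-03 09:05:00 is 2090-01-01 15:21:00 (crosses midnight).
+11 hours from 2090-01-01 15:21:00 is 2090-01-02 02:21:00 (crosses midnight).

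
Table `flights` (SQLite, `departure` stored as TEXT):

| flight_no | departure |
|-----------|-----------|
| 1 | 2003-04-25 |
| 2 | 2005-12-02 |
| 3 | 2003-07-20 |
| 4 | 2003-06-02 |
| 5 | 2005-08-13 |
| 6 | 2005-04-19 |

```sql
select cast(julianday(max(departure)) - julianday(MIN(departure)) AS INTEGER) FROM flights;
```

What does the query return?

MIN = 2003-04-25, MAX = 2005-12-02.
5 days remain in April 2003 after the 25th (30 − 25).
Full months from May 2003 through November 2005 contribute their day counts.
Then 2 days into December 2005.
Total: 5 + 31 + 30 + 31 + 31 + 30 + 31 + 30 + 31 + 31 + 29 + 31 + 30 + 31 + 30 + 31 + 31 + 30 + 31 + 30 + 31 + 31 + 28 + 31 + 30 + 31 + 30 + 31 + 31 + 30 + 31 + 30 + 2 = 952.

952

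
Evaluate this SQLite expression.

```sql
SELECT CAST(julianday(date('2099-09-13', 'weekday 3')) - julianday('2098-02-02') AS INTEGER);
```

`weekday 3` advances to the next Wednesday; 2099-09-13 is a Sunday, so it moves forward to 2099-09-16.
26 days remain in February 2098 after the 2nd (28 − 2).
Full months from March 2098 through August 2099 contribute their day counts.
Then 16 days into September 2099.
Total: 26 + 31 + 30 + 31 + 30 + 31 + 31 + 30 + 31 + 30 + 31 + 31 + 28 + 31 + 30 + 31 + 30 + 31 + 31 + 16 = 591.

591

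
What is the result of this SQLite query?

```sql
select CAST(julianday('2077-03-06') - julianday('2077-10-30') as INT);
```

25 days remain in March 2077 after the 6th (31 − 6).
Full months from April 2077 through September 2077 contribute their day counts.
Then 30 days into October 2077.
Total: 25 + 30 + 31 + 30 + 31 + 31 + 30 + 30 = 238.
The subtraction is earlier − later, so the result is −238 → -238.

-238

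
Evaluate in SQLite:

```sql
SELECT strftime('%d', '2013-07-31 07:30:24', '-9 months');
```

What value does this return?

31

First apply '-9 months': 2013-07-31 07:30:24 → 2012-10-31 07:30:24.
`%d` extracts the 2-digit day of month: 31.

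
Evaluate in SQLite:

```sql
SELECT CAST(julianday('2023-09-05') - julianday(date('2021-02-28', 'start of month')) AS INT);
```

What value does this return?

946

`start of month` rewinds 2021-02-28 to 2021-02-01.
27 days remain in February 2021 after the 1st (28 − 1).
Full months from March 2021 through August 2023 contribute their day counts.
Then 5 days into September 2023.
Total: 27 + 31 + 30 + 31 + 30 + 31 + 31 + 30 + 31 + 30 + 31 + 31 + 28 + 31 + 30 + 31 + 30 + 31 + 31 + 30 + 31 + 30 + 31 + 31 + 28 + 31 + 30 + 31 + 30 + 31 + 31 + 5 = 946.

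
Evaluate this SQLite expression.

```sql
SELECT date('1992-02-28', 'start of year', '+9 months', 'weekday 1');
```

1992-10-05

`start of year` rewinds 1992-02-28 to 1992-01-01.
Adding +9 months to 1992-01-01 gives 1992-10-01.
`weekday 1` advances to the next Monday; 1992-10-01 is a Thursday, so it moves forward to 1992-10-05.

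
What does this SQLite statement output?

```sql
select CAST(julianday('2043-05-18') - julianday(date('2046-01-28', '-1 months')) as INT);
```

Adding -1 month to 2046-01-28 gives 2045-12-28.
13 days remain in May 2043 after the 18th (31 − 18).
Full months from June 2043 through November 2045 contribute their day counts.
Then 28 days into December 2045.
Total: 13 + 30 + 31 + 31 + 30 + 31 + 30 + 31 + 31 + 29 + 31 + 30 + 31 + 30 + 31 + 31 + 30 + 31 + 30 + 31 + 31 + 28 + 31 + 30 + 31 + 30 + 31 + 31 + 30 + 31 + 30 + 28 = 955.
The subtraction is earlier − later, so the result is −955 → -955.

-955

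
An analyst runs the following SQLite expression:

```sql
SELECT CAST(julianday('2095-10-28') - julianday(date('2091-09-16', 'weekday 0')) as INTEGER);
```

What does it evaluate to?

`weekday 0` advances to the next Sunday; 2091-09-16 is already a Sunday, so it stays at 2091-09-16.
14 days remain in September 2091 after the 16th (30 − 16).
Full months from October 2091 through September 2095 contribute their day counts.
Then 28 days into October 2095.
Total: 14 + 31 + 30 + 31 + 31 + 29 + 31 + 30 + 31 + 30 + 31 + 31 + 30 + 31 + 30 + 31 + 31 + 28 + 31 + 30 + 31 + 30 + 31 + 31 + 30 + 31 + 30 + 31 + 31 + 28 + 31 + 30 + 31 + 30 + 31 + 31 + 30 + 31 + 30 + 31 + 31 + 28 + 31 + 30 + 31 + 30 + 31 + 31 + 30 + 28 = 1503.

1503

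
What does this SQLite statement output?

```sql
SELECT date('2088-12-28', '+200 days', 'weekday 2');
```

2089-07-19

Applying '+200 days' to 2088-12-28: counting 200 days forward gives 2089-07-16.
`weekday 2` advances to the next Tuesday; 2089-07-16 is a Saturday, so it moves forward to 2089-07-19.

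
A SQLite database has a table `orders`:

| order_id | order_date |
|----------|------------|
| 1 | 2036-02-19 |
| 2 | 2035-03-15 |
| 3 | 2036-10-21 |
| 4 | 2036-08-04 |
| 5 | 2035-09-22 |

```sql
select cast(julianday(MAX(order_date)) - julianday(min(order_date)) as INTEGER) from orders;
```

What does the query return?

MIN = 2035-03-15, MAX = 2036-10-21.
16 days remain in March 2035 after the 15th (31 − 15).
Full months from April 2035 through September 2036 contribute their day counts.
Then 21 days into October 2036.
Total: 16 + 30 + 31 + 30 + 31 + 31 + 30 + 31 + 30 + 31 + 31 + 29 + 31 + 30 + 31 + 30 + 31 + 31 + 30 + 21 = 586.

586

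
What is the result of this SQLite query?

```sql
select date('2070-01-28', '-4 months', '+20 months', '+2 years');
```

2073-05-28

Adding -4 months to 2070-01-28 gives 2069-09-28.
Adding +20 months to 2069-09-28 gives 2071-05-28.
Adding +2 years to 2071-05-28 gives 2073-05-28.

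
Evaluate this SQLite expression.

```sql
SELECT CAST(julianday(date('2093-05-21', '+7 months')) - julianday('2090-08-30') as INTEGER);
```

1209

Adding +7 months to 2093-05-21 gives 2093-12-21.
1 day remains in August 2090 after the 30th (31 − 30).
Full months from September 2090 through November 2093 contribute their day counts.
Then 21 days into December 2093.
Total: 1 + 30 + 31 + 30 + 31 + 31 + 28 + 31 + 30 + 31 + 30 + 31 + 31 + 30 + 31 + 30 + 31 + 31 + 29 + 31 + 30 + 31 + 30 + 31 + 31 + 30 + 31 + 30 + 31 + 31 + 28 + 31 + 30 + 31 + 30 + 31 + 31 + 30 + 31 + 30 + 21 = 1209.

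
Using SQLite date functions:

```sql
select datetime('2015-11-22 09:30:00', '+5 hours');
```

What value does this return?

2015-11-22 14:30:00

+5 hours from 2015-11-22 09:30:00 is 2015-11-22 14:30:00.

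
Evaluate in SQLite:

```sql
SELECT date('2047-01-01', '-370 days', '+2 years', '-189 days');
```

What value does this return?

2047-06-21

Applying '-370 days' to 2047-01-01: counting 370 days back gives 2045-12-27.
Adding +2 years to 2045-12-27 gives 2047-12-27.
Applying '-189 days' to 2047-12-27: counting 189 days back gives 2047-06-21.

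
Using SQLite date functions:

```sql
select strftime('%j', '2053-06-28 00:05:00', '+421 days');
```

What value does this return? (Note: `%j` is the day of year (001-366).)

235

First apply '+421 days': 2053-06-28 00:05:00 → 2054-08-23 00:05:00.
Day-of-year for 2054-08-23: days since 2054-01-01 inclusive = 235, zero-padded to 235.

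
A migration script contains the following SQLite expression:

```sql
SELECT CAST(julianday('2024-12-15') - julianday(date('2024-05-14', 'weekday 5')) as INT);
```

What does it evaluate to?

`weekday 5` advances to the next Friday; 2024-05-14 is a Tuesday, so it moves forward to 2024-05-17.
14 days remain in May 2024 after the 17th (31 − 17).
Full months from June 2024 through November 2024 contribute their day counts.
Then 15 days into December 2024.
Total: 14 + 30 + 31 + 31 + 30 + 31 + 30 + 15 = 212.

212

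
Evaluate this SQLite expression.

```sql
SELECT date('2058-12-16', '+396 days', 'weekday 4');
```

2060-01-22

Applying '+396 days' to 2058-12-16: counting 396 days forward gives 2060-01-16.
`weekday 4` advances to the next Thursday; 2060-01-16 is a Friday, so it moves forward to 2060-01-22.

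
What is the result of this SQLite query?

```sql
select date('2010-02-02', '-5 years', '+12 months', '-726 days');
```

2004-02-07

Adding -5 years to 2010-02-02 gives 2005-02-02.
Adding +12 months to 2005-02-02 gives 2006-02-02.
Applying '-726 days' to 2006-02-02: counting 726 days back gives 2004-02-07.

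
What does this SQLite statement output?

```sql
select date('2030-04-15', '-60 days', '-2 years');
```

Applying '-60 days' to 2030-04-15: counting 60 days back gives 2030-02-14.
Adding -2 years to 2030-02-14 gives 2028-02-14.

2028-02-14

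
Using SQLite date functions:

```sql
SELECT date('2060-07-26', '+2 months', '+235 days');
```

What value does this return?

Adding +2 months to 2060-07-26 gives 2060-09-26.
Applying '+235 days' to 2060-09-26: counting 235 days forward gives 2061-05-19.

2061-05-19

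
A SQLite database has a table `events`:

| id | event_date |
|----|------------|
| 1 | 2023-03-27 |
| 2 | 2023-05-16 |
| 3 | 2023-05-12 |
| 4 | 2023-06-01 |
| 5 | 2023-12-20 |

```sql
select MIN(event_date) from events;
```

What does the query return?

2023-03-27

MIN over {2023-03-27, 2023-05-12, 2023-05-16, 2023-06-01, 2023-12-20}.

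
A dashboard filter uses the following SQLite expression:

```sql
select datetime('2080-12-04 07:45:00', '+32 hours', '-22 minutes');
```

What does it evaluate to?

+32 hours from 2080-12-04 07:45:00 is 2080-12-05 15:45:00 (crosses midnight).
-22 minutes from 2080-12-05 15:45:00 is 2080-12-05 15:23:00.

2080-12-05 15:23:00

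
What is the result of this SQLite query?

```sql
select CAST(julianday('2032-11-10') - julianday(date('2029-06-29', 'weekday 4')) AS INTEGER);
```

`weekday 4` advances to the next Thursday; 2029-06-29 is a Friday, so it moves forward to 2029-07-05.
26 days remain in July 2029 after the 5th (31 − 5).
Full months from August 2029 through October 2032 contribute their day counts.
Then 10 days into November 2032.
Total: 26 + 31 + 30 + 31 + 30 + 31 + 31 + 28 + 31 + 30 + 31 + 30 + 31 + 31 + 30 + 31 + 30 + 31 + 31 + 28 + 31 + 30 + 31 + 30 + 31 + 31 + 30 + 31 + 30 + 31 + 31 + 29 + 31 + 30 + 31 + 30 + 31 + 31 + 30 + 31 + 10 = 1224.

1224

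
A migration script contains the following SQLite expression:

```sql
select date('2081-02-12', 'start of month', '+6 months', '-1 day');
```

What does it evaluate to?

2081-07-31

`start of month` rewinds 2081-02-12 to 2081-02-01.
Adding +6 months to 2081-02-01 gives 2081-08-01.
Going back 1 day from 2081-08-01 reaches 2081-07-31 (last day of July, 31 days).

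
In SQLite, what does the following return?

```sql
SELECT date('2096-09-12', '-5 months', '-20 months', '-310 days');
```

2093-10-06

Adding -5 months to 2096-09-12 gives 2096-04-12.
Adding -20 months to 2096-04-12 gives 2094-08-12.
Applying '-310 days' to 2094-08-12: counting 310 days back gives 2093-10-06.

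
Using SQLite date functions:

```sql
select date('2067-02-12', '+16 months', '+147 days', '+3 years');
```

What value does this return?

Adding +16 months to 2067-02-12 gives 2068-06-12.
Applying '+147 days' to 2068-06-12: counting 147 days forward gives 2068-11-06.
Adding +3 years to 2068-11-06 gives 2071-11-06.

2071-11-06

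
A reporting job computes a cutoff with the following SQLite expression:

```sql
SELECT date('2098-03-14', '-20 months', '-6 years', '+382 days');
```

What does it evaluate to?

2091-07-31

Adding -20 months to 2098-03-14 gives 2096-07-14.
Adding -6 years to 2096-07-14 gives 2090-07-14.
Applying '+382 days' to 2090-07-14: counting 382 days forward gives 2091-07-31.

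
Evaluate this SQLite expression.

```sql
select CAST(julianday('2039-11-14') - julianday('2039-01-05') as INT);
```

26 days remain in January 2039 after the 5th (31 − 5).
Full months from February 2039 through October 2039 contribute their day counts.
Then 14 days into November 2039.
Total: 26 + 28 + 31 + 30 + 31 + 30 + 31 + 31 + 30 + 31 + 14 = 313.

313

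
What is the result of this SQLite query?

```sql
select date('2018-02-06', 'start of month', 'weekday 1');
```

2018-02-05

`start of month` rewinds 2018-02-06 to 2018-02-01.
`weekday 1` advances to the next Monday; 2018-02-01 is a Thursday, so it moves forward to 2018-02-05.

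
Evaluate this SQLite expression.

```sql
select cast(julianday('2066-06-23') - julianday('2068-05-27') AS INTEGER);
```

7 days remain in June 2066 after the 23rd (30 − 23).
Full months from July 2066 through April 2068 contribute their day counts.
Then 27 days into May 2068.
Total: 7 + 31 + 31 + 30 + 31 + 30 + 31 + 31 + 28 + 31 + 30 + 31 + 30 + 31 + 31 + 30 + 31 + 30 + 31 + 31 + 29 + 31 + 30 + 27 = 704.
The subtraction is earlier − later, so the result is −704 → -704.

-704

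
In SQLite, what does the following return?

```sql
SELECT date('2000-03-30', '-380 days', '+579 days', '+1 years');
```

Applying '-380 days' to 2000-03-30: counting 380 days back gives 1999-03-16.
Applying '+579 days' to 1999-03-16: counting 579 days forward gives 2000-10-15.
Adding +1 year to 2000-10-15 gives 2001-10-15.

2001-10-15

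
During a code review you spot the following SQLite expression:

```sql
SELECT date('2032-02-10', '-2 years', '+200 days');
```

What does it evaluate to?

2030-08-29

Adding -2 years to 2032-02-10 gives 2030-02-10.
Applying '+200 days' to 2030-02-10: counting 200 days forward gives 2030-08-29.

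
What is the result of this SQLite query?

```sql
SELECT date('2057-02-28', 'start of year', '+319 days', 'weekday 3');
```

2057-11-21

`start of year` rewinds 2057-02-28 to 2057-01-01.
Applying '+319 days' to 2057-01-01: counting 319 days forward gives 2057-11-16.
`weekday 3` advances to the next Wednesday; 2057-11-16 is a Friday, so it moves forward to 2057-11-21.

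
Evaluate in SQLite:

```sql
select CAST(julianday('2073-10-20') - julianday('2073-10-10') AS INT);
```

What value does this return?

10

Both dates are in October 2073: 20 − 10 = 10.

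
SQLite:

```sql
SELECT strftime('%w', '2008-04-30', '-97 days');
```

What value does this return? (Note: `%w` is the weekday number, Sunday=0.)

4

First apply '-97 days': 2008-04-30 → 2008-01-24.
2008-01-24 is a Thursday; with Sunday=0 that is 4.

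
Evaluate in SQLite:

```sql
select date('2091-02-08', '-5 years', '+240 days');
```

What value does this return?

2086-10-06

Adding -5 years to 2091-02-08 gives 2086-02-08.
Applying '+240 days' to 2086-02-08: counting 240 days forward gives 2086-10-06.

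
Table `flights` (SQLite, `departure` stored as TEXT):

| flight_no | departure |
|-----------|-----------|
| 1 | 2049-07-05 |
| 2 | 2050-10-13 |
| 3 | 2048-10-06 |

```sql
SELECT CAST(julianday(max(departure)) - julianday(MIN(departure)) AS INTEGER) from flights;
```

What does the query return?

MIN = 2048-10-06, MAX = 2050-10-13.
25 days remain in October 2048 after the 6th (31 − 6).
Full months from November 2048 through September 2050 contribute their day counts.
Then 13 days into October 2050.
Total: 25 + 30 + 31 + 31 + 28 + 31 + 30 + 31 + 30 + 31 + 31 + 30 + 31 + 30 + 31 + 31 + 28 + 31 + 30 + 31 + 30 + 31 + 31 + 30 + 13 = 737.

737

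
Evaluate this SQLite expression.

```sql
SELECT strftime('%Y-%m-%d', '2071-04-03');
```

`%Y-%m-%d` extracts the ISO date: 2071-04-03.

2071-04-03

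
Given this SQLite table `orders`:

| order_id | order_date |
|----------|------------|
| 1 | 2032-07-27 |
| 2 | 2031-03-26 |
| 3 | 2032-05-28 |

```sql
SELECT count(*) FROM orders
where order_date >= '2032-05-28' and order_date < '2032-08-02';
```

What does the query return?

Rows in [2032-05-28, 2032-08-02): 2032-07-27, 2032-05-28 → 2 rows.

2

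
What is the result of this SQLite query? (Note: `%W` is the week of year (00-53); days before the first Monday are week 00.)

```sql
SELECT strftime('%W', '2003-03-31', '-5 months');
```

43

First apply '-5 months': 2003-03-31 → 2002-10-31.
2002-10-31 is a Thursday. SQLite's %W counts Mondays since the year started; the result is 43.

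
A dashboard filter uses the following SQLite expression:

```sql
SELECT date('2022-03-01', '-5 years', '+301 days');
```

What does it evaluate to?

Adding -5 years to 2022-03-01 gives 2017-03-01.
Applying '+301 days' to 2017-03-01: counting 301 days forward gives 2017-12-27.

2017-12-27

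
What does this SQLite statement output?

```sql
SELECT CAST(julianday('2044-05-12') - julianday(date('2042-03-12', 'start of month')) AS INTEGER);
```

`start of month` rewinds 2042-03-12 to 2042-03-01.
30 days remain in March 2042 after the 1st (31 − 1).
Full months from April 2042 through April 2044 contribute their day counts.
Then 12 days into May 2044.
Total: 30 + 30 + 31 + 30 + 31 + 31 + 30 + 31 + 30 + 31 + 31 + 28 + 31 + 30 + 31 + 30 + 31 + 31 + 30 + 31 + 30 + 31 + 31 + 29 + 31 + 30 + 12 = 803.

803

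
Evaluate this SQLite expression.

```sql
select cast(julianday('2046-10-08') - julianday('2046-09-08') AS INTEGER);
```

30

22 days remain in September 2046 after the 8th (30 − 8).
Then 8 days into October 2046.
Total: 22 + 8 = 30.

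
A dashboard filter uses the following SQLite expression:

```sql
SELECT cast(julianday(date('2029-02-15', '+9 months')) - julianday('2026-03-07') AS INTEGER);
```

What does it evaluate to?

1349

Adding +9 months to 2029-02-15 gives 2029-11-15.
24 days remain in March 2026 after the 7th (31 − 7).
Full months from April 2026 through October 2029 contribute their day counts.
Then 15 days into November 2029.
Total: 24 + 30 + 31 + 30 + 31 + 31 + 30 + 31 + 30 + 31 + 31 + 28 + 31 + 30 + 31 + 30 + 31 + 31 + 30 + 31 + 30 + 31 + 31 + 29 + 31 + 30 + 31 + 30 + 31 + 31 + 30 + 31 + 30 + 31 + 31 + 28 + 31 + 30 + 31 + 30 + 31 + 31 + 30 + 31 + 15 = 1349.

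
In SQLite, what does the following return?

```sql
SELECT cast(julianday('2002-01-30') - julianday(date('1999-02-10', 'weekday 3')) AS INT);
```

`weekday 3` advances to the next Wednesday; 1999-02-10 is already a Wednesday, so it stays at 1999-02-10.
18 days remain in February 1999 after the 10th (28 − 10).
Full months from March 1999 through December 2001 contribute their day counts.
Then 30 days into January 2002.
Total: 18 + 31 + 30 + 31 + 30 + 31 + 31 + 30 + 31 + 30 + 31 + 31 + 29 + 31 + 30 + 31 + 30 + 31 + 31 + 30 + 31 + 30 + 31 + 31 + 28 + 31 + 30 + 31 + 30 + 31 + 31 + 30 + 31 + 30 + 31 + 30 = 1085.

1085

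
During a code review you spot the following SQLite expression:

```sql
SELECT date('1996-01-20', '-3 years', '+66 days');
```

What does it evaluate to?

Adding -3 years to 1996-01-20 gives 1993-01-20.
Applying '+66 days' to 1993-01-20: counting 66 days forward gives 1993-03-27.

1993-03-27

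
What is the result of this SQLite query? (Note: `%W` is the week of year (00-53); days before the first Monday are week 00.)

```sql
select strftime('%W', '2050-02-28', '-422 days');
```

00

First apply '-422 days': 2050-02-28 → 2049-01-02.
2049-01-02 is a Saturday. SQLite's %W counts Mondays since the year started; the result is 00.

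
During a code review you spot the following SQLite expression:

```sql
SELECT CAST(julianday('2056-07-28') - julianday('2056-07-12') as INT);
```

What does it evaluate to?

Both dates are in July 2056: 28 − 12 = 16.

16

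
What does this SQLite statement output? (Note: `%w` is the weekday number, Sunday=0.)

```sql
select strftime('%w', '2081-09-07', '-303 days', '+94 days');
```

1

First apply '-303 days', '+94 days': 2081-09-07 → 2081-02-10.
2081-02-10 is a Monday; with Sunday=0 that is 1.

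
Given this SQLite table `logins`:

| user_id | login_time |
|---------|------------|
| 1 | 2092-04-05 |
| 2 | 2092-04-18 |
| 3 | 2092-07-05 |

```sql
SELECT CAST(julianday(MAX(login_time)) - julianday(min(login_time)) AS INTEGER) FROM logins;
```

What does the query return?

MIN = 2092-04-05, MAX = 2092-07-05.
25 days remain in April 2092 after the 5th (30 − 5).
May 2092: 31 days.
June 2092: 30 days.
Then 5 days into July 2092.
Total: 25 + 31 + 30 + 5 = 91.

91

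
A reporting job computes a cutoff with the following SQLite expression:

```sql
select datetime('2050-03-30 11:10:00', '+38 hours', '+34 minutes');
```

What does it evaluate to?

+38 hours from 2050-03-30 11:10:00 is 2050-04-01 01:10:00 (crosses midnight).
+34 minutes from 2050-04-01 01:10:00 is 2050-04-01 01:44:00.

2050-04-01 01:44:00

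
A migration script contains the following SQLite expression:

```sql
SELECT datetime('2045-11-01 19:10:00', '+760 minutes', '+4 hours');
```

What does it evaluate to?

760 minutes = 12h 40m; +760 minutes from 2045-11-01 19:10:00 is 2045-11-02 07:50:00 (crosses midnight).
+4 hours from 2045-11-02 07:50:00 is 2045-11-02 11:50:00.

2045-11-02 11:50:00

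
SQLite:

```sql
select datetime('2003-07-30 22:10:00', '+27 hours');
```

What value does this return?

+27 hours from 2003-07-30 22:10:00 is 2003-08-01 01:10:00 (crosses midnight).

2003-08-01 01:10:00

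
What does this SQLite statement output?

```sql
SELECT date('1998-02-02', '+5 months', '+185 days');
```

1999-01-03

Adding +5 months to 1998-02-02 gives 1998-07-02.
Applying '+185 days' to 1998-07-02: counting 185 days forward gives 1999-01-03.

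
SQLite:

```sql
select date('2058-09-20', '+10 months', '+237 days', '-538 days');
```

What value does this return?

Adding +10 months to 2058-09-20 gives 2059-07-20.
Applying '+237 days' to 2059-07-20: counting 237 days forward gives 2060-03-13.
Applying '-538 days' to 2060-03-13: counting 538 days back gives 2058-09-22.

2058-09-22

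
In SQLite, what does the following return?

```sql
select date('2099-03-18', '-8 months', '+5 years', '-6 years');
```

Adding -8 months to 2099-03-18 gives 2098-07-18.
Adding +5 years to 2098-07-18 gives 2103-07-18.
Adding -6 years to 2103-07-18 gives 2097-07-18.

2097-07-18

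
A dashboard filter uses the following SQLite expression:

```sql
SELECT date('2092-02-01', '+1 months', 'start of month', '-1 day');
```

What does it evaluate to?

Adding +1 month to 2092-02-01 gives 2092-03-01.
`start of month` rewinds 2092-03-01 to 2092-03-01.
Going back 1 day from 2092-03-01 reaches 2092-02-29 (last day of February, 29 days).

2092-02-29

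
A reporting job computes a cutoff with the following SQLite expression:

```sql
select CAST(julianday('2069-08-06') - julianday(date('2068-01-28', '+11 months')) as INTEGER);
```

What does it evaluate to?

Adding +11 months to 2068-01-28 gives 2068-12-28.
3 days remain in December 2068 after the 28th (31 − 28).
Full months from January 2069 through July 2069 contribute their day counts.
Then 6 days into August 2069.
Total: 3 + 31 + 28 + 31 + 30 + 31 + 30 + 31 + 6 = 221.

221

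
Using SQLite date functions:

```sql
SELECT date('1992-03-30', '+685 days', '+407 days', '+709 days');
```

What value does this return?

1997-03-05

Applying '+685 days' to 1992-03-30: counting 685 days forward gives 1994-02-13.
Applying '+407 days' to 1994-02-13: counting 407 days forward gives 1995-03-27.
Applying '+709 days' to 1995-03-27: counting 709 days forward gives 1997-03-05.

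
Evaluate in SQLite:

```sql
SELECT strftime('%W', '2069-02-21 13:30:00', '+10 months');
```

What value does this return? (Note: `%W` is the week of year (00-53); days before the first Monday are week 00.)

50

First apply '+10 months': 2069-02-21 13:30:00 → 2069-12-21 13:30:00.
2069-12-21 is a Saturday. SQLite's %W counts Mondays since the year started; the result is 50.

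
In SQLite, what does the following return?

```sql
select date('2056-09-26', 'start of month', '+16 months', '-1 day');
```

`start of month` rewinds 2056-09-26 to 2056-09-01.
Adding +16 months to 2056-09-01 gives 2058-01-01.
Going back 1 day from 2058-01-01 reaches 2057-12-31 (last day of December, 31 days).

2057-12-31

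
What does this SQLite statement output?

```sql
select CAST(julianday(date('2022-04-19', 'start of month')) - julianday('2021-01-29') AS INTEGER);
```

`start of month` rewinds 2022-04-19 to 2022-04-01.
2 days remain in January 2021 after the 29th (31 − 29).
Full months from February 2021 through March 2022 contribute their day counts.
Then 1 day into April 2022.
Total: 2 + 28 + 31 + 30 + 31 + 30 + 31 + 31 + 30 + 31 + 30 + 31 + 31 + 28 + 31 + 1 = 427.

427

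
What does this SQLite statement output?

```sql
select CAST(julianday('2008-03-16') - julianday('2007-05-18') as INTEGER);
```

13 days remain in May 2007 after the 18th (31 − 18).
Full months from June 2007 through February 2008 contribute their day counts.
Then 16 days into March 2008.
Total: 13 + 30 + 31 + 31 + 30 + 31 + 30 + 31 + 31 + 29 + 16 = 303.

303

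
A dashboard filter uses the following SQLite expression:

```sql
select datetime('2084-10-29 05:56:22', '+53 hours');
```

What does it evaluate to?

+53 hours from 2084-10-29 05:56:22 is 2084-10-31 10:56:22 (crosses midnight).

2084-10-31 10:56:22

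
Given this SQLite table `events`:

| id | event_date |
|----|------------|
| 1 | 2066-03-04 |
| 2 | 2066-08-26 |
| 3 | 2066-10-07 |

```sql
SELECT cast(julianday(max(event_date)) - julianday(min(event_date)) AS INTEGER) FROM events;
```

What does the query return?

217

MIN = 2066-03-04, MAX = 2066-10-07.
27 days remain in March 2066 after the 4th (31 − 4).
Full months from April 2066 through September 2066 contribute their day counts.
Then 7 days into October 2066.
Total: 27 + 30 + 31 + 30 + 31 + 31 + 30 + 7 = 217.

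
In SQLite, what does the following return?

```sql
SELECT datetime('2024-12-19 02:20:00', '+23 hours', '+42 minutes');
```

2024-12-20 02:02:00

+23 hours from 2024-12-19 02:20:00 is 2024-12-20 01:20:00 (crosses midnight).
+42 minutes from 2024-12-20 01:20:00 is 2024-12-20 02:02:00.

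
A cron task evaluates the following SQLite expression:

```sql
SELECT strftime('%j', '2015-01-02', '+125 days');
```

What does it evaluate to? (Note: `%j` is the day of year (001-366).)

127

First apply '+125 days': 2015-01-02 → 2015-05-07.
Day-of-year for 2015-05-07: days since 2015-01-01 inclusive = 127, zero-padded to 127.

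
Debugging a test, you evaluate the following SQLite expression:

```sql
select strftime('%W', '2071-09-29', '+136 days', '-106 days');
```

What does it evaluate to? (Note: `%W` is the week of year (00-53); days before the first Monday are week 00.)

43

First apply '+136 days', '-106 days': 2071-09-29 → 2071-10-29.
2071-10-29 is a Thursday. SQLite's %W counts Mondays since the year started; the result is 43.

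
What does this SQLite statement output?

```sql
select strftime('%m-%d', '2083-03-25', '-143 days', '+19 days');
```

First apply '-143 days', '+19 days': 2083-03-25 → 2082-11-21.
`%m-%d` extracts the month-day: 11-21.

11-21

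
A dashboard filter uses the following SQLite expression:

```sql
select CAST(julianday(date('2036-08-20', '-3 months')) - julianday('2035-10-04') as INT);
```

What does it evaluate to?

Adding -3 months to 2036-08-20 gives 2036-05-20.
27 days remain in October 2035 after the 4th (31 − 4).
Full months from November 2035 through April 2036 contribute their day counts.
Then 20 days into May 2036.
Total: 27 + 30 + 31 + 31 + 29 + 31 + 30 + 20 = 229.

229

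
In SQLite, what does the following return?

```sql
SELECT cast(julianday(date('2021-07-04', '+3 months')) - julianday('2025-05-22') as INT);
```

-1326

Adding +3 months to 2021-07-04 gives 2021-10-04.
27 days remain in October 2021 after the 4th (31 − 4).
Full months from November 2021 through April 2025 contribute their day counts.
Then 22 days into May 2025.
Total: 27 + 30 + 31 + 31 + 28 + 31 + 30 + 31 + 30 + 31 + 31 + 30 + 31 + 30 + 31 + 31 + 28 + 31 + 30 + 31 + 30 + 31 + 31 + 30 + 31 + 30 + 31 + 31 + 29 + 31 + 30 + 31 + 30 + 31 + 31 + 30 + 31 + 30 + 31 + 31 + 28 + 31 + 30 + 22 = 1326.
The subtraction is earlier − later, so the result is −1326 → -1326.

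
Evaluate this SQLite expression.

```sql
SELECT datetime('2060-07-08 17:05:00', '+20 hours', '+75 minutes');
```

2060-07-09 14:20:00

+20 hours from 2060-07-08 17:05:00 is 2060-07-09 13:05:00 (crosses midnight).
75 minutes = 1h 15m; +75 minutes from 2060-07-09 13:05:00 is 2060-07-09 14:20:00.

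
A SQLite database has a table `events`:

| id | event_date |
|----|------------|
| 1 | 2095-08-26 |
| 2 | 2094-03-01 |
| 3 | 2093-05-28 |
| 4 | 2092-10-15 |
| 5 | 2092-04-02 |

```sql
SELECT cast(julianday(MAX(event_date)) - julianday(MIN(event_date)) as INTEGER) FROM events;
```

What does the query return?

1241

MIN = 2092-04-02, MAX = 2095-08-26.
28 days remain in April 2092 after the 2nd (30 − 2).
Full months from May 2092 through July 2095 contribute their day counts.
Then 26 days into August 2095.
Total: 28 + 31 + 30 + 31 + 31 + 30 + 31 + 30 + 31 + 31 + 28 + 31 + 30 + 31 + 30 + 31 + 31 + 30 + 31 + 30 + 31 + 31 + 28 + 31 + 30 + 31 + 30 + 31 + 31 + 30 + 31 + 30 + 31 + 31 + 28 + 31 + 30 + 31 + 30 + 31 + 26 = 1241.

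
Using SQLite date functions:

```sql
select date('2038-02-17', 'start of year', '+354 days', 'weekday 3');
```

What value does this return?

`start of year` rewinds 2038-02-17 to 2038-01-01.
Applying '+354 days' to 2038-01-01: counting 354 days forward gives 2038-12-21.
`weekday 3` advances to the next Wednesday; 2038-12-21 is a Tuesday, so it moves forward to 2038-12-22.

2038-12-22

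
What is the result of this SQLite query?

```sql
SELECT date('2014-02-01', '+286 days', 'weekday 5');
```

2014-11-14

Applying '+286 days' to 2014-02-01: counting 286 days forward gives 2014-11-14.
`weekday 5` advances to the next Friday; 2014-11-14 is already a Friday, so it stays at 2014-11-14.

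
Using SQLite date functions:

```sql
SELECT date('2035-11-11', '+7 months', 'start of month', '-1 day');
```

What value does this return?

2036-05-31

Adding +7 months to 2035-11-11 gives 2036-06-11.
`start of month` rewinds 2036-06-11 to 2036-06-01.
Going back 1 day from 2036-06-01 reaches 2036-05-31 (last day of May, 31 days).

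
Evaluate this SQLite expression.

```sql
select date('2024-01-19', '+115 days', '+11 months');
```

2025-04-13

Applying '+115 days' to 2024-01-19: counting 115 days forward gives 2024-05-13.
Adding +11 months to 2024-05-13 gives 2025-04-13.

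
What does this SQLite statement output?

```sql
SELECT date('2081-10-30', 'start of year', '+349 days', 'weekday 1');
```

2081-12-22

`start of year` rewinds 2081-10-30 to 2081-01-01.
Applying '+349 days' to 2081-01-01: counting 349 days forward gives 2081-12-16.
`weekday 1` advances to the next Monday; 2081-12-16 is a Tuesday, so it moves forward to 2081-12-22.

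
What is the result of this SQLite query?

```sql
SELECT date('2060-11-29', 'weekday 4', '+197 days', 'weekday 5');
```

2061-06-17

`weekday 4` advances to the next Thursday; 2060-11-29 is a Monday, so it moves forward to 2060-12-02.
Applying '+197 days' to 2060-12-02: counting 197 days forward gives 2061-06-17.
`weekday 5` advances to the next Friday; 2061-06-17 is already a Friday, so it stays at 2061-06-17.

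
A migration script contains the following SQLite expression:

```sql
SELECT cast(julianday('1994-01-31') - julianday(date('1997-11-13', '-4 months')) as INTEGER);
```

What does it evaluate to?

Adding -4 months to 1997-11-13 gives 1997-07-13.
0 days remain in January 1994 after the 31st (31 − 31).
Full months from February 1994 through June 1997 contribute their day counts.
Then 13 days into July 1997.
Total: 0 + 28 + 31 + 30 + 31 + 30 + 31 + 31 + 30 + 31 + 30 + 31 + 31 + 28 + 31 + 30 + 31 + 30 + 31 + 31 + 30 + 31 + 30 + 31 + 31 + 29 + 31 + 30 + 31 + 30 + 31 + 31 + 30 + 31 + 30 + 31 + 31 + 28 + 31 + 30 + 31 + 30 + 13 = 1259.
The subtraction is earlier − later, so the result is −1259 → -1259.

-1259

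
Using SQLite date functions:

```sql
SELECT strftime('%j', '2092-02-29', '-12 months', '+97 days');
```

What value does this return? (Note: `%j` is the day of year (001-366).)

157

First apply '-12 months', '+97 days': 2092-02-29 → 2091-06-06.
Day-of-year for 2091-06-06: days since 2091-01-01 inclusive = 157, zero-padded to 157.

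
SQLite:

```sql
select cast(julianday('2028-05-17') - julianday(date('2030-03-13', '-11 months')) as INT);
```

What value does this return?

Adding -11 months to 2030-03-13 gives 2029-04-13.
14 days remain in May 2028 after the 17th (31 − 17).
Full months from June 2028 through March 2029 contribute their day counts.
Then 13 days into April 2029.
Total: 14 + 30 + 31 + 31 + 30 + 31 + 30 + 31 + 31 + 28 + 31 + 13 = 331.
The subtraction is earlier − later, so the result is −331 → -331.

-331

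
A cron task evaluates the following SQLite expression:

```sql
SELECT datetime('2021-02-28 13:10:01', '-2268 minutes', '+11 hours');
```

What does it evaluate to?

2021-02-27 10:22:01

2268 minutes = 37h 48m; -2268 minutes from 2021-02-28 13:10:01 is 2021-02-26 23:22:01 (crosses midnight).
+11 hours from 2021-02-26 23:22:01 is 2021-02-27 10:22:01 (crosses midnight).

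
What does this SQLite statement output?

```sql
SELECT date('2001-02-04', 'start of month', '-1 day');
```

2001-01-31

`start of month` rewinds 2001-02-04 to 2001-02-01.
Going back 1 day from 2001-02-01 reaches 2001-01-31 (last day of January, 31 days).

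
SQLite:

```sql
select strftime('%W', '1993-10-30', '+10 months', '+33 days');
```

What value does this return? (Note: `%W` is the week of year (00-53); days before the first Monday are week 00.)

39

First apply '+10 months', '+33 days': 1993-10-30 → 1994-10-02.
1994-10-02 is a Sunday. SQLite's %W counts Mondays since the year started; the result is 39.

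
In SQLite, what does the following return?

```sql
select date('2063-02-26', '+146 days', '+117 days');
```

Applying '+146 days' to 2063-02-26: counting 146 days forward gives 2063-07-22.
Applying '+117 days' to 2063-07-22: counting 117 days forward gives 2063-11-16.

2063-11-16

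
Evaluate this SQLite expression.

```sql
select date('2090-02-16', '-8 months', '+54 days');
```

2089-08-09

Adding -8 months to 2090-02-16 gives 2089-06-16.
Applying '+54 days' to 2089-06-16: counting 54 days forward gives 2089-08-09.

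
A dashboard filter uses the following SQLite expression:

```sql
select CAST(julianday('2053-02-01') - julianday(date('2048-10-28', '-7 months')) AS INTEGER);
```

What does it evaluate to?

1771

Adding -7 months to 2048-10-28 gives 2048-03-28.
3 days remain in March 2048 after the 28th (31 − 28).
Full months from April 2048 through January 2053 contribute their day counts.
Then 1 day into February 2053.
Total: 3 + 30 + 31 + 30 + 31 + 31 + 30 + 31 + 30 + 31 + 31 + 28 + 31 + 30 + 31 + 30 + 31 + 31 + 30 + 31 + 30 + 31 + 31 + 28 + 31 + 30 + 31 + 30 + 31 + 31 + 30 + 31 + 30 + 31 + 31 + 28 + 31 + 30 + 31 + 30 + 31 + 31 + 30 + 31 + 30 + 31 + 31 + 29 + 31 + 30 + 31 + 30 + 31 + 31 + 30 + 31 + 30 + 31 + 31 + 1 = 1771.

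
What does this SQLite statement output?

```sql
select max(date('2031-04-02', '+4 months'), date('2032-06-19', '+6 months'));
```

2032-12-19

date('2031-04-02', '+4 months') → 2031-08-02.
date('2032-06-19', '+6 months') → 2032-12-19.
Later of the two is 2032-12-19.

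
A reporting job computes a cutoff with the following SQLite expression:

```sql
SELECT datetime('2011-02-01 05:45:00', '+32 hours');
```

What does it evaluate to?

+32 hours from 2011-02-01 05:45:00 is 2011-02-02 13:45:00 (crosses midnight).

2011-02-02 13:45:00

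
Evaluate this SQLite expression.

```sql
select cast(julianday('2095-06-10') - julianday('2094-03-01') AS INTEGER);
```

30 days remain in March 2094 after the 1st (31 − 1).
Full months from April 2094 through May 2095 contribute their day counts.
Then 10 days into June 2095.
Total: 30 + 30 + 31 + 30 + 31 + 31 + 30 + 31 + 30 + 31 + 31 + 28 + 31 + 30 + 31 + 10 = 466.

466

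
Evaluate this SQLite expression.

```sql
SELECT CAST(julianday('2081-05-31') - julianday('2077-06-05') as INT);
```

1456

25 days remain in June 2077 after the 5th (30 − 5).
Full months from July 2077 through April 2081 contribute their day counts.
Then 31 days into May 2081.
Total: 25 + 31 + 31 + 30 + 31 + 30 + 31 + 31 + 28 + 31 + 30 + 31 + 30 + 31 + 31 + 30 + 31 + 30 + 31 + 31 + 28 + 31 + 30 + 31 + 30 + 31 + 31 + 30 + 31 + 30 + 31 + 31 + 29 + 31 + 30 + 31 + 30 + 31 + 31 + 30 + 31 + 30 + 31 + 31 + 28 + 31 + 30 + 31 = 1456.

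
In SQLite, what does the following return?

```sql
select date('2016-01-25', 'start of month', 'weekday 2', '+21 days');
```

2016-01-26

`start of month` rewinds 2016-01-25 to 2016-01-01.
`weekday 2` advances to the next Tuesday; 2016-01-01 is a Friday, so it moves forward to 2016-01-05.
Advancing 21 more days within January lands on 2016-01-26.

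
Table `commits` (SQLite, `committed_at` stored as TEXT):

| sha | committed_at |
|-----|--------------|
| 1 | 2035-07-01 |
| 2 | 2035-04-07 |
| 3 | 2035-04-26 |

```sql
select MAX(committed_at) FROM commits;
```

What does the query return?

2035-07-01

MAX over {2035-04-07, 2035-04-26, 2035-07-01}.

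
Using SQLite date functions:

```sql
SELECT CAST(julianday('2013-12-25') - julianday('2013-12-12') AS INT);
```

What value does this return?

Both dates are in December 2013: 25 − 12 = 13.

13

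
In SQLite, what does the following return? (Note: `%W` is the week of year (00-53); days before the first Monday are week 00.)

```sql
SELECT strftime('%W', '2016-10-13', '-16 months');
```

23

First apply '-16 months': 2016-10-13 → 2015-06-13.
2015-06-13 is a Saturday. SQLite's %W counts Mondays since the year started; the result is 23.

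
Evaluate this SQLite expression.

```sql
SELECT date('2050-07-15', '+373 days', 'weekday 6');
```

Applying '+373 days' to 2050-07-15: counting 373 days forward gives 2051-07-23.
`weekday 6` advances to the next Saturday; 2051-07-23 is a Sunday, so it moves forward to 2051-07-29.

2051-07-29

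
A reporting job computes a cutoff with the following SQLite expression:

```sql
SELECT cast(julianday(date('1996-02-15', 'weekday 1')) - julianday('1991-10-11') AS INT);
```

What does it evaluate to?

`weekday 1` advances to the next Monday; 1996-02-15 is a Thursday, so it moves forward to 1996-02-19.
20 days remain in October 1991 after the 11th (31 − 11).
Full months from November 1991 through January 1996 contribute their day counts.
Then 19 days into February 1996.
Total: 20 + 30 + 31 + 31 + 29 + 31 + 30 + 31 + 30 + 31 + 31 + 30 + 31 + 30 + 31 + 31 + 28 + 31 + 30 + 31 + 30 + 31 + 31 + 30 + 31 + 30 + 31 + 31 + 28 + 31 + 30 + 31 + 30 + 31 + 31 + 30 + 31 + 30 + 31 + 31 + 28 + 31 + 30 + 31 + 30 + 31 + 31 + 30 + 31 + 30 + 31 + 31 + 19 = 1592.

1592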